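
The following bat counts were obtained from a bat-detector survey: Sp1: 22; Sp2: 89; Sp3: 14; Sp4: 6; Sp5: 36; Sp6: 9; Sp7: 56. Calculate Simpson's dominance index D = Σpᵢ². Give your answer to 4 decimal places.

0.2443

Total N = 22+89+14+6+36+9+56 = 232, so the proportions are 0.094828, 0.383621, 0.060345, 0.025862, 0.155172, 0.038793, 0.241379 (working shown to 6 dp, full precision carried).
D = 0.094828² + 0.383621² + 0.060345² + 0.025862² + 0.155172² + 0.038793² + 0.241379² = 0.008992 + 0.147165 + 0.003641 + 0.000669 + 0.024078 + 0.001505 + 0.058264 = 0.244315.
To 4 decimal places, D = 0.2443.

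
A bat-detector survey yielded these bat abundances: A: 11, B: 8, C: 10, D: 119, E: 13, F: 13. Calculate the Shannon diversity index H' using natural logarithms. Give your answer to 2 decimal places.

1.13

Total N = 11+8+10+119+13+13 = 174, so the proportions are 0.0632, 0.046, 0.0575, 0.6839, 0.0747, 0.0747 (working shown to 4 dp, full precision carried).
Each pᵢ ln pᵢ term: 0.0632×(-2.7612)=-0.1746, 0.046×(-3.0796)=-0.1416, 0.0575×(-2.8565)=-0.1642, 0.6839×(-0.3799)=-0.2598, 0.0747×(-2.5941)=-0.1938, 0.0747×(-2.5941)=-0.1938.
Sum = -1.1278, so H' = 1.13.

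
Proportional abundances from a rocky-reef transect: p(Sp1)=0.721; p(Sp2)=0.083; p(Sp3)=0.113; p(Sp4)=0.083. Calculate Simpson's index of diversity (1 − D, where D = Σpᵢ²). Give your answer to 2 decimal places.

0.45

D = 0.721² + 0.083² + 0.113² + 0.083² = 0.5198 + 0.0069 + 0.0128 + 0.0069 = 0.5464 (working shown to 4 dp, full precision carried).
So 1 − D = 0.4536, i.e. 0.45 to 2 decimal places.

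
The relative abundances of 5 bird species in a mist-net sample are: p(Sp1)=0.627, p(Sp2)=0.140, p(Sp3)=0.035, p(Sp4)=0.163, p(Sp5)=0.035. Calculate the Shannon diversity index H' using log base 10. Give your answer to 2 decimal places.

Each pᵢ log₁₀ pᵢ term (working shown to 4 dp, full precision carried): 0.627×(-0.2027)=-0.1271, 0.14×(-0.8539)=-0.1195, 0.035×(-1.4559)=-0.0510, 0.163×(-0.7878)=-0.1284, 0.035×(-1.4559)=-0.0510.
Sum = -0.4770, so H' = 0.48.

0.48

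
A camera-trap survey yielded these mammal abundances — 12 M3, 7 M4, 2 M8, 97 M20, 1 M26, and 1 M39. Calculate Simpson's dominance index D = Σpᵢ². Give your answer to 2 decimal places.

Total N = 12+7+2+97+1+1 = 120, so the proportions are 0.1, 0.0583, 0.0167, 0.8083, 0.0083, 0.0083 (working shown to 4 dp, full precision carried).
D = 0.1² + 0.0583² + 0.0167² + 0.8083² + 0.0083² + 0.0083² = 0.0100 + 0.0034 + 0.0003 + 0.6534 + 0.0001 + 0.0001 = 0.6672.
To 2 decimal places, D = 0.67.

0.67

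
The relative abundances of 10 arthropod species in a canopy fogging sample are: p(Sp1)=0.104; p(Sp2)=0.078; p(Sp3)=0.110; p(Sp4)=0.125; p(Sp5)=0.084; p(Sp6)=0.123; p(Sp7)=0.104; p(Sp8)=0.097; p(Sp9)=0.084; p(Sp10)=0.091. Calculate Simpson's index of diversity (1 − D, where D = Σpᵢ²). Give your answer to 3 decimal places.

0.898

D = 0.104² + 0.078² + 0.11² + 0.125² + 0.084² + 0.123² + 0.104² + 0.097² + 0.084² + 0.091² = 0.01082 + 0.00608 + 0.01210 + 0.01562 + 0.00706 + 0.01513 + 0.01082 + 0.00941 + 0.00706 + 0.00828 = 0.10237 (working shown to 5 dp, full precision carried).
So 1 − D = 0.89763, i.e. 0.898 to 3 decimal places.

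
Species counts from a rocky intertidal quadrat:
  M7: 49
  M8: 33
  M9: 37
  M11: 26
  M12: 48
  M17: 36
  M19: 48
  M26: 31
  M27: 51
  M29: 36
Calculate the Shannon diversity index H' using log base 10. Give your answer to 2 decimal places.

Total N = 49+33+37+26+48+36+48+31+51+36 = 395, so the proportions are 0.1241, 0.0835, 0.0937, 0.0658, 0.1215, 0.0911, 0.1215, 0.0785, 0.1291, 0.0911 (working shown to 4 dp, full precision carried).
Each pᵢ log₁₀ pᵢ term: 0.1241×(-0.9064)=-0.1124, 0.0835×(-1.0781)=-0.0901, 0.0937×(-1.0284)=-0.0963, 0.0658×(-1.1816)=-0.0778, 0.1215×(-0.9154)=-0.1112, 0.0911×(-1.0403)=-0.0948, 0.1215×(-0.9154)=-0.1112, 0.0785×(-1.1052)=-0.0867, 0.1291×(-0.8890)=-0.1148, 0.0911×(-1.0403)=-0.0948.
Sum = -0.9902, so H' = 0.99.

0.99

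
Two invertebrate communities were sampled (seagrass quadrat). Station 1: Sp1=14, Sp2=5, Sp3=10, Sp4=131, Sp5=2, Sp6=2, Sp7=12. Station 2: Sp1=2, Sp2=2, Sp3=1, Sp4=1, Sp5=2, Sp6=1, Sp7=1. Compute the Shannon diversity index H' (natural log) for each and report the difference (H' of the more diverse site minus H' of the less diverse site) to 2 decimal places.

0.92

Station 1: N=176, proportions 0.0795, 0.0284, 0.0568, 0.7443, 0.0114, 0.0114, 0.0682, giving H' = 0.9701 (working shown to 4 dp, full precision carried).
Station 2: N=10, proportions 0.2, 0.2, 0.1, 0.1, 0.2, 0.1, 0.1, giving H' = 1.8867.
Difference = |0.9701 − 1.8867| = 0.9166, i.e. 0.92 to 2 decimal places.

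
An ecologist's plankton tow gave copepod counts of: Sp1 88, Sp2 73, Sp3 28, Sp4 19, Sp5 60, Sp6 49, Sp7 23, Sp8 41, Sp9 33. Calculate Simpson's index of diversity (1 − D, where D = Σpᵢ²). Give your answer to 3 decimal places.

0.863

Total N = 88+73+28+19+60+49+23+41+33 = 414, so the proportions are 0.21256, 0.17633, 0.06763, 0.04589, 0.14493, 0.11836, 0.05556, 0.09903, 0.07971 (working shown to 5 dp, full precision carried).
D = 0.21256² + 0.17633² + 0.06763² + 0.04589² + 0.14493² + 0.11836² + 0.05556² + 0.09903² + 0.07971² = 0.04518 + 0.03109 + 0.00457 + 0.00211 + 0.02100 + 0.01401 + 0.00309 + 0.00981 + 0.00635 = 0.13721.
So 1 − D = 0.86279, i.e. 0.863 to 3 decimal places.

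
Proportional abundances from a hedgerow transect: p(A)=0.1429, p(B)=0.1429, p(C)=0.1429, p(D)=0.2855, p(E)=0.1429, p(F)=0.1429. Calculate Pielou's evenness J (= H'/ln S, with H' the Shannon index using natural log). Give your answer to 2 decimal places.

H' = −Σ pᵢ ln pᵢ = −((-0.2780) + (-0.2780) + (-0.2780) + (-0.3579) + (-0.2780) + (-0.2780)) = 1.7480 (working shown to 4 dp, full precision carried).
With S = 6 species, ln S = 1.7918, so J = 1.7480/1.7918 = 0.9756, i.e. 0.98 to 2 decimal places.

0.98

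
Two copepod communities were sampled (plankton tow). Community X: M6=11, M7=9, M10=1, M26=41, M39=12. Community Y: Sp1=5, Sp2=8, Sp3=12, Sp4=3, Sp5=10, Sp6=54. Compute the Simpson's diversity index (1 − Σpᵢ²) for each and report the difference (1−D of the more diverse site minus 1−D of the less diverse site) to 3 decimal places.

Community X: N=74, proportions 0.14865, 0.12162, 0.01351, 0.55405, 0.16216, giving 1−D = 0.62966 (working shown to 5 dp, full precision carried).
Community Y: N=92, proportions 0.05435, 0.08696, 0.13043, 0.03261, 0.1087, 0.58696, giving 1−D = 0.61508.
Difference = |0.62966 − 0.61508| = 0.01458, i.e. 0.015 to 3 decimal places.

0.015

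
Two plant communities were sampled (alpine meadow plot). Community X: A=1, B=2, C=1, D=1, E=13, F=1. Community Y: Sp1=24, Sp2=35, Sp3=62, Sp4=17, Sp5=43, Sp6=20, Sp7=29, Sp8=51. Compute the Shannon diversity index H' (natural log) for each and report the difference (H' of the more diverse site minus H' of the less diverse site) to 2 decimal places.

Community X: N=19, proportions 0.0526, 0.1053, 0.0526, 0.0526, 0.6842, 0.0526, giving H' = 1.1165 (working shown to 4 dp, full precision carried).
Community Y: N=281, proportions 0.0854, 0.1246, 0.2206, 0.0605, 0.153, 0.0712, 0.1032, 0.1815, giving H' = 1.9922.
Difference = |1.1165 − 1.9922| = 0.8757, i.e. 0.88 to 2 decimal places.

0.88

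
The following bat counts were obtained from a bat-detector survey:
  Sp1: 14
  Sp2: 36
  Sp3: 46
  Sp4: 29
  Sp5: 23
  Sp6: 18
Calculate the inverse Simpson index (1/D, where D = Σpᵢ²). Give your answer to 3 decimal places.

Total N = 14+36+46+29+23+18 = 166, so the proportions are 0.0843373, 0.2168675, 0.2771084, 0.1746988, 0.1385542, 0.1084337 (working shown to 7 dp, full precision carried).
D = 0.0843373² + 0.2168675² + 0.2771084² + 0.1746988² + 0.1385542² + 0.1084337² = 0.0071128 + 0.0470315 + 0.0767891 + 0.0305197 + 0.0191973 + 0.0117579 = 0.1924082.
So 1/D = 5.19728, i.e. 5.197 to 3 decimal places.

5.197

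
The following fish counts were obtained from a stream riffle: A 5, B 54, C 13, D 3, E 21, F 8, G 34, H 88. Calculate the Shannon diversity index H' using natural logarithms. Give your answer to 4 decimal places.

1.6393

Total N = 5+54+13+3+21+8+34+88 = 226, so the proportions are 0.022124, 0.238938, 0.057522, 0.013274, 0.09292, 0.035398, 0.150442, 0.389381 (working shown to 6 dp, full precision carried).
Each pᵢ ln pᵢ term: 0.022124×(-3.811097)=-0.084316, 0.238938×(-1.431551)=-0.342052, 0.057522×(-2.855586)=-0.164259, 0.013274×(-4.321923)=-0.057371, 0.09292×(-2.376013)=-0.220780, 0.035398×(-3.341093)=-0.118269, 0.150442×(-1.894174)=-0.284964, 0.389381×(-0.943198)=-0.367263.
Sum = -1.639274, so H' = 1.6393.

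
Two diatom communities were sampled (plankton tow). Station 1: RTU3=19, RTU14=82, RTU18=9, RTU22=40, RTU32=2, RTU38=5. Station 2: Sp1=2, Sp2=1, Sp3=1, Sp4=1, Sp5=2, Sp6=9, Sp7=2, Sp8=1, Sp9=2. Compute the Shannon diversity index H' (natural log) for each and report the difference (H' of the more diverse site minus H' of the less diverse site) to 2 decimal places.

0.57

Station 1: N=157, proportions 0.121, 0.5223, 0.0573, 0.2548, 0.0127, 0.0318, giving H' = 1.2724 (working shown to 4 dp, full precision carried).
Station 2: N=21, proportions 0.0952, 0.0476, 0.0476, 0.0476, 0.0952, 0.4286, 0.0952, 0.0476, 0.0952, giving H' = 1.8388.
Difference = |1.2724 − 1.8388| = 0.5664, i.e. 0.57 to 2 decimal places.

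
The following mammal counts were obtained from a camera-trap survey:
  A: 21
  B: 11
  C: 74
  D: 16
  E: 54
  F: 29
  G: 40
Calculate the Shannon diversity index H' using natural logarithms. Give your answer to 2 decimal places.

Total N = 21+11+74+16+54+29+40 = 245, so the proportions are 0.0857, 0.0449, 0.302, 0.0653, 0.2204, 0.1184, 0.1633 (working shown to 4 dp, full precision carried).
Each pᵢ ln pᵢ term: 0.0857×(-2.4567)=-0.2106, 0.0449×(-3.1034)=-0.1393, 0.302×(-1.1972)=-0.3616, 0.0653×(-2.7287)=-0.1782, 0.2204×(-1.5123)=-0.3333, 0.1184×(-2.1340)=-0.2526, 0.1633×(-1.8124)=-0.2959.
Sum = -1.7715, so H' = 1.77.

1.77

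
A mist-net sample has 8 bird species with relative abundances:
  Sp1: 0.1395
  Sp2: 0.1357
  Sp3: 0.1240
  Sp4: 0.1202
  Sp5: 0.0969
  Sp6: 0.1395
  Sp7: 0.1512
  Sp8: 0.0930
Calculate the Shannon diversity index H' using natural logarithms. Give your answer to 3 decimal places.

2.067

Each pᵢ ln pᵢ term (working shown to 5 dp, full precision carried): 0.1395×(-1.96969)=-0.27477, 0.1357×(-1.99731)=-0.27103, 0.124×(-2.08747)=-0.25885, 0.1202×(-2.11860)=-0.25466, 0.0969×(-2.33408)=-0.22617, 0.1395×(-1.96969)=-0.27477, 0.1512×(-1.88915)=-0.28564, 0.093×(-2.37516)=-0.22089.
Sum = -2.06678, so H' = 2.067.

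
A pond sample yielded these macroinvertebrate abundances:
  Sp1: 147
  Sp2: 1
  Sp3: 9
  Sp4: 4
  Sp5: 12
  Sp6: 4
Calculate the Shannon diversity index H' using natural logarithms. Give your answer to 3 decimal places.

0.689

Total N = 147+1+9+4+12+4 = 177, so the proportions are 0.83051, 0.00565, 0.05085, 0.0226, 0.0678, 0.0226 (working shown to 5 dp, full precision carried).
Each pᵢ ln pᵢ term: 0.83051×(-0.18572)=-0.15424, 0.00565×(-5.17615)=-0.02924, 0.05085×(-2.97893)=-0.15147, 0.0226×(-3.78986)=-0.08565, 0.0678×(-2.69124)=-0.18246, 0.0226×(-3.78986)=-0.08565.
Sum = -0.68870, so H' = 0.689.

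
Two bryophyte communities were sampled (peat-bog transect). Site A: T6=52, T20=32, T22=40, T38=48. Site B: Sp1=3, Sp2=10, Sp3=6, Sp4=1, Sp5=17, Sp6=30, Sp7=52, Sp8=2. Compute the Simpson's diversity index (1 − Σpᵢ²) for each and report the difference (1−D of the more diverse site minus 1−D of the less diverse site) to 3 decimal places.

Site A: N=172, proportions 0.302326, 0.186047, 0.232558, 0.27907, giving 1−D = 0.742023 (working shown to 6 dp, full precision carried).
Site B: N=121, proportions 0.024793, 0.082645, 0.049587, 0.008264, 0.140496, 0.247934, 0.429752, 0.016529, giving 1−D = 0.723858.
Difference = |0.742023 − 0.723858| = 0.018165, i.e. 0.018 to 3 decimal places.

0.018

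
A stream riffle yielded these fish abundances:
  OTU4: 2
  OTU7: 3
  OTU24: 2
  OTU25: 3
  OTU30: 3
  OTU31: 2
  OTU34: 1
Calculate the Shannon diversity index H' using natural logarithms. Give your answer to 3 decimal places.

1.895

Total N = 2+3+2+3+3+2+1 = 16, so the proportions are 0.125, 0.1875, 0.125, 0.1875, 0.1875, 0.125, 0.0625 (working shown to 5 dp, full precision carried).
Each pᵢ ln pᵢ term: 0.125×(-2.07944)=-0.25993, 0.1875×(-1.67398)=-0.31387, 0.125×(-2.07944)=-0.25993, 0.1875×(-1.67398)=-0.31387, 0.1875×(-1.67398)=-0.31387, 0.125×(-2.07944)=-0.25993, 0.0625×(-2.77259)=-0.17329.
Sum = -1.89469, so H' = 1.895.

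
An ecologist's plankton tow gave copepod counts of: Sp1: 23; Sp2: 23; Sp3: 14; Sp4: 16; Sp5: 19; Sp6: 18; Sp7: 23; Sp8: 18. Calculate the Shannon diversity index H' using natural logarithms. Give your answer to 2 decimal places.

2.07

Total N = 23+23+14+16+19+18+23+18 = 154, so the proportions are 0.1494, 0.1494, 0.0909, 0.1039, 0.1234, 0.1169, 0.1494, 0.1169 (working shown to 4 dp, full precision carried).
Each pᵢ ln pᵢ term: 0.1494×(-1.9015)=-0.2840, 0.1494×(-1.9015)=-0.2840, 0.0909×(-2.3979)=-0.2180, 0.1039×(-2.2644)=-0.2353, 0.1234×(-2.0925)=-0.2582, 0.1169×(-2.1466)=-0.2509, 0.1494×(-1.9015)=-0.2840, 0.1169×(-2.1466)=-0.2509.
Sum = -2.0652, so H' = 2.07.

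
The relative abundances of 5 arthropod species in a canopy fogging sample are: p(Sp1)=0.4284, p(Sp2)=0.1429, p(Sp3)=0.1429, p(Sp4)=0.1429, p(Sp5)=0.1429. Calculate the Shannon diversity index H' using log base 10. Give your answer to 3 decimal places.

Each pᵢ log₁₀ pᵢ term (working shown to 5 dp, full precision carried): 0.4284×(-0.36815)=-0.15772, 0.1429×(-0.84497)=-0.12075, 0.1429×(-0.84497)=-0.12075, 0.1429×(-0.84497)=-0.12075, 0.1429×(-0.84497)=-0.12075.
Sum = -0.64070, so H' = 0.641.

0.641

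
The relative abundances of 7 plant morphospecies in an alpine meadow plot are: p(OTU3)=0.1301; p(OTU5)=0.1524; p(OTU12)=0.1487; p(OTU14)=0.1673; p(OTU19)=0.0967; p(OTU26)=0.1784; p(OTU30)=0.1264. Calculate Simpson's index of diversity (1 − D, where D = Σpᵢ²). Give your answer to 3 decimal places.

0.853

D = 0.1301² + 0.1524² + 0.1487² + 0.1673² + 0.0967² + 0.1784² + 0.1264² = 0.01693 + 0.02323 + 0.02211 + 0.02799 + 0.00935 + 0.03183 + 0.01598 = 0.14741 (working shown to 5 dp, full precision carried).
So 1 − D = 0.85259, i.e. 0.853 to 3 decimal places.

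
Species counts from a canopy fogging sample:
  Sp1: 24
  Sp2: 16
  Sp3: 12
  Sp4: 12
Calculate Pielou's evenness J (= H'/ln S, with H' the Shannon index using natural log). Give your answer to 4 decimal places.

Total N = 24+16+12+12 = 64, so the proportions are 0.375, 0.25, 0.1875, 0.1875 (working shown to 6 dp, full precision carried).
H' = −Σ pᵢ ln pᵢ = −((-0.367811) + (-0.346574) + (-0.313871) + (-0.313871)) = 1.342126.
With S = 4 species, ln S = 1.386294, so J = 1.342126/1.386294 = 0.968139, i.e. 0.9681 to 4 decimal places.

0.9681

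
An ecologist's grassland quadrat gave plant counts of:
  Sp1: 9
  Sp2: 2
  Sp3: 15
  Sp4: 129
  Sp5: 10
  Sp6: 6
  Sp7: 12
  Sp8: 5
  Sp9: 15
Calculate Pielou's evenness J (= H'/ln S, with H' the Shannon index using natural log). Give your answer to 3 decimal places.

Total N = 9+2+15+129+10+6+12+5+15 = 203, so the proportions are 0.04433, 0.00985, 0.07389, 0.63547, 0.04926, 0.02956, 0.05911, 0.02463, 0.07389 (working shown to 5 dp, full precision carried).
H' = −Σ pᵢ ln pᵢ = −((-0.13815) + (-0.04552) + (-0.19250) + (-0.28812) + (-0.14831) + (-0.10408) + (-0.16719) + (-0.09123) + (-0.19250)) = 1.36758.
With S = 9 species, ln S = 2.19722, so J = 1.36758/2.19722 = 0.62241, i.e. 0.622 to 3 decimal places.

0.622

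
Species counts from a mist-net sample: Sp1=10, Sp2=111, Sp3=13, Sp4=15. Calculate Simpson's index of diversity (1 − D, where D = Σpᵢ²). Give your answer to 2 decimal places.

Total N = 10+111+13+15 = 149, so the proportions are 0.0671, 0.745, 0.0872, 0.1007 (working shown to 4 dp, full precision carried).
D = 0.0671² + 0.745² + 0.0872² + 0.1007² = 0.0045 + 0.5550 + 0.0076 + 0.0101 = 0.5772.
So 1 − D = 0.4228, i.e. 0.42 to 2 decimal places.

0.42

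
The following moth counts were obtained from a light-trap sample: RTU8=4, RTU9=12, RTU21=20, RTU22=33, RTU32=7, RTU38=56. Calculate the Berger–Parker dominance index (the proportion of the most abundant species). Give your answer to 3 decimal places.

Total N = 4+12+20+33+7+56 = 132, so the proportions are 0.0303, 0.09091, 0.15152, 0.25, 0.05303, 0.42424 (working shown to 5 dp, full precision carried).
The largest proportion is 0.42424, i.e. d = 0.424 to 3 decimal places.

0.424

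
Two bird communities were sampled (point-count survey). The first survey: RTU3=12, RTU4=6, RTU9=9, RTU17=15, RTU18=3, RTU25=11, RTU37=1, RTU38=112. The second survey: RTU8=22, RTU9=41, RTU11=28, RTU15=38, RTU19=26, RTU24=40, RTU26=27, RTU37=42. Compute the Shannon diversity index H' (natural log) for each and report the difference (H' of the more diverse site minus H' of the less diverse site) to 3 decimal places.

0.823

The first survey: N=169, proportions 0.07101, 0.0355, 0.05325, 0.08876, 0.01775, 0.06509, 0.00592, 0.66272, giving H' = 1.22984 (working shown to 5 dp, full precision carried).
The second survey: N=264, proportions 0.08333, 0.1553, 0.10606, 0.14394, 0.09848, 0.15152, 0.10227, 0.15909, giving H' = 2.05313.
Difference = |1.22984 − 2.05313| = 0.82329, i.e. 0.823 to 3 decimal places.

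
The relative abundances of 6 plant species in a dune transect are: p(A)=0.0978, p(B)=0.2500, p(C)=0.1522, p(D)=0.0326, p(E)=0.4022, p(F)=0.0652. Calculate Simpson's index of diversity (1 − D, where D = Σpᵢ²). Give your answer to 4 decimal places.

0.7377

D = 0.0978² + 0.25² + 0.1522² + 0.0326² + 0.4022² + 0.0652² = 0.009565 + 0.062500 + 0.023165 + 0.001063 + 0.161765 + 0.004251 = 0.262308 (working shown to 6 dp, full precision carried).
So 1 − D = 0.737692, i.e. 0.7377 to 4 decimal places.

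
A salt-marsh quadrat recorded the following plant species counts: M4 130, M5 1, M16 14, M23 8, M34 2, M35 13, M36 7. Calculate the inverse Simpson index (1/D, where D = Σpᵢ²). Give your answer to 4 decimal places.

1.7618

Total N = 130+1+14+8+2+13+7 = 175, so the proportions are 0.7428571, 0.0057143, 0.08, 0.0457143, 0.0114286, 0.0742857, 0.04 (working shown to 7 dp, full precision carried).
D = 0.7428571² + 0.0057143² + 0.08² + 0.0457143² + 0.0114286² + 0.0742857² + 0.04² = 0.5518367 + 0.0000327 + 0.0064000 + 0.0020898 + 0.0001306 + 0.0055184 + 0.0016000 = 0.5676082.
So 1/D = 1.761779, i.e. 1.7618 to 4 decimal places.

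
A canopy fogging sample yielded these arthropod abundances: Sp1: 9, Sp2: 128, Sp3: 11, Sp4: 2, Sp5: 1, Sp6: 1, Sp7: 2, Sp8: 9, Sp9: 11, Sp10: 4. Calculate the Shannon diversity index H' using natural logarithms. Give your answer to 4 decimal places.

1.1274

Total N = 9+128+11+2+1+1+2+9+11+4 = 178, so the proportions are 0.050562, 0.719101, 0.061798, 0.011236, 0.005618, 0.005618, 0.011236, 0.050562, 0.061798, 0.022472 (working shown to 6 dp, full precision carried).
Each pᵢ ln pᵢ term: 0.050562×(-2.984559)=-0.150905, 0.719101×(-0.329753)=-0.237126, 0.061798×(-2.783888)=-0.172038, 0.011236×(-4.488636)=-0.050434, 0.005618×(-5.181784)=-0.029111, 0.005618×(-5.181784)=-0.029111, 0.011236×(-4.488636)=-0.050434, 0.050562×(-2.984559)=-0.150905, 0.061798×(-2.783888)=-0.172038, 0.022472×(-3.795489)=-0.085292.
Sum = -1.127394, so H' = 1.1274.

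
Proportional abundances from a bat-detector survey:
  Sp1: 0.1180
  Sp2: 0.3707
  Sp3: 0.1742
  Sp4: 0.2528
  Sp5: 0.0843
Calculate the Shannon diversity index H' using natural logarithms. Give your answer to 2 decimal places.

1.48

Each pᵢ ln pᵢ term (working shown to 4 dp, full precision carried): 0.118×(-2.1371)=-0.2522, 0.3707×(-0.9924)=-0.3679, 0.1742×(-1.7476)=-0.3044, 0.2528×(-1.3752)=-0.3476, 0.0843×(-2.4734)=-0.2085.
Sum = -1.4806, so H' = 1.48.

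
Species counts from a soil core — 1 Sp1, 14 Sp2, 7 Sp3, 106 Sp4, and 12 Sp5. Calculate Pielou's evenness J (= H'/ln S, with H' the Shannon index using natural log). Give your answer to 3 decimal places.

0.520

Total N = 1+14+7+106+12 = 140, so the proportions are 0.00714, 0.1, 0.05, 0.75714, 0.08571 (working shown to 5 dp, full precision carried).
H' = −Σ pᵢ ln pᵢ = −((-0.03530) + (-0.23026) + (-0.14979) + (-0.21064) + (-0.21058)) = 0.83656.
With S = 5 species, ln S = 1.60944, so J = 0.83656/1.60944 = 0.51978, i.e. 0.520 to 3 decimal places.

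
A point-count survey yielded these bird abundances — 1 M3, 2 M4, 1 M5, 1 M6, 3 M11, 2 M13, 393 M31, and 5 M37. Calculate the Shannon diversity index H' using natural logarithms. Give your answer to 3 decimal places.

0.222

Total N = 1+2+1+1+3+2+393+5 = 408, so the proportions are 0.00245, 0.0049, 0.00245, 0.00245, 0.00735, 0.0049, 0.96324, 0.01225 (working shown to 5 dp, full precision carried).
Each pᵢ ln pᵢ term: 0.00245×(-6.01127)=-0.01473, 0.0049×(-5.31812)=-0.02607, 0.00245×(-6.01127)=-0.01473, 0.00245×(-6.01127)=-0.01473, 0.00735×(-4.91265)=-0.03612, 0.0049×(-5.31812)=-0.02607, 0.96324×(-0.03746)=-0.03608, 0.01225×(-4.40183)=-0.05394.
Sum = -0.22249, so H' = 0.222.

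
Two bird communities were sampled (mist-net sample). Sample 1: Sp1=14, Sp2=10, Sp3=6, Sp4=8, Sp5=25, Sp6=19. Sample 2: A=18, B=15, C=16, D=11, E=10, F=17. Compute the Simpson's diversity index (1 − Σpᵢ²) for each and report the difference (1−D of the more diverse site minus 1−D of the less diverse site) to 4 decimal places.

0.0318

Sample 1: N=82, proportions 0.170732, 0.121951, 0.073171, 0.097561, 0.304878, 0.231707, giving 1−D = 0.794468 (working shown to 6 dp, full precision carried).
Sample 2: N=87, proportions 0.206897, 0.172414, 0.183908, 0.126437, 0.114943, 0.195402, giving 1−D = 0.826265.
Difference = |0.794468 − 0.826265| = 0.031797, i.e. 0.0318 to 4 decimal places.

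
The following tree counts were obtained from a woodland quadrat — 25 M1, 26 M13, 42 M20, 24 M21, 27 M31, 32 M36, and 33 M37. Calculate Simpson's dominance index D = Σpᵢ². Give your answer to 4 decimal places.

Total N = 25+26+42+24+27+32+33 = 209, so the proportions are 0.119617, 0.124402, 0.200957, 0.114833, 0.129187, 0.15311, 0.157895 (working shown to 6 dp, full precision carried).
D = 0.119617² + 0.124402² + 0.200957² + 0.114833² + 0.129187² + 0.15311² + 0.157895² = 0.014308 + 0.015476 + 0.040384 + 0.013187 + 0.016689 + 0.023443 + 0.024931 = 0.148417.
To 4 decimal places, D = 0.1484.

0.1484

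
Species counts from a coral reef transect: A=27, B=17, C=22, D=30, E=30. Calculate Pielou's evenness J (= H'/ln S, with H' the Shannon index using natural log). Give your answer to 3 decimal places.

Total N = 27+17+22+30+30 = 126, so the proportions are 0.21429, 0.13492, 0.1746, 0.2381, 0.2381 (working shown to 5 dp, full precision carried).
H' = −Σ pᵢ ln pᵢ = −((-0.33010) + (-0.27026) + (-0.30472) + (-0.34169) + (-0.34169)) = 1.58845.
With S = 5 species, ln S = 1.60944, so J = 1.58845/1.60944 = 0.98696, i.e. 0.987 to 3 decimal places.

0.987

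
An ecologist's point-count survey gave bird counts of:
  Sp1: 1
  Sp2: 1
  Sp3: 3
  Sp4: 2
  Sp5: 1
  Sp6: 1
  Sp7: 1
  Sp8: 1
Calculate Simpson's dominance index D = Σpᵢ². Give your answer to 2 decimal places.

0.16

Total N = 1+1+3+2+1+1+1+1 = 11, so the proportions are 0.0909, 0.0909, 0.2727, 0.1818, 0.0909, 0.0909, 0.0909, 0.0909 (working shown to 4 dp, full precision carried).
D = 0.0909² + 0.0909² + 0.2727² + 0.1818² + 0.0909² + 0.0909² + 0.0909² + 0.0909² = 0.0083 + 0.0083 + 0.0744 + 0.0331 + 0.0083 + 0.0083 + 0.0083 + 0.0083 = 0.1570.
To 2 decimal places, D = 0.16.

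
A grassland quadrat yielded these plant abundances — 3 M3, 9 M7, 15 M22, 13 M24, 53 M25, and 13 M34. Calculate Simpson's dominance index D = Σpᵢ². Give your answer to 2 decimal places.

0.31

Total N = 3+9+15+13+53+13 = 106, so the proportions are 0.0283, 0.0849, 0.1415, 0.1226, 0.5, 0.1226 (working shown to 4 dp, full precision carried).
D = 0.0283² + 0.0849² + 0.1415² + 0.1226² + 0.5² + 0.1226² = 0.0008 + 0.0072 + 0.0200 + 0.0150 + 0.2500 + 0.0150 = 0.3081.
To 2 decimal places, D = 0.31.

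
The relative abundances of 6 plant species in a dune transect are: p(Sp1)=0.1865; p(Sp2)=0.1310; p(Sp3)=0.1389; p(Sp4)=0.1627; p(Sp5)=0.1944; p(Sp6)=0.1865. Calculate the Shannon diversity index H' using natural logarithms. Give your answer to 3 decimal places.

1.781

Each pᵢ ln pᵢ term (working shown to 5 dp, full precision carried): 0.1865×(-1.67932)=-0.31319, 0.131×(-2.03256)=-0.26627, 0.1389×(-1.97400)=-0.27419, 0.1627×(-1.81585)=-0.29544, 0.1944×(-1.63784)=-0.31840, 0.1865×(-1.67932)=-0.31319.
Sum = -1.78068, so H' = 1.781.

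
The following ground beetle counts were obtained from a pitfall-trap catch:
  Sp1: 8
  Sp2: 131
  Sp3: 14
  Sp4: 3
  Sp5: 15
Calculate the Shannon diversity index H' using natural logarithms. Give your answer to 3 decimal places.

0.837

Total N = 8+131+14+3+15 = 171, so the proportions are 0.04678, 0.76608, 0.08187, 0.01754, 0.08772 (working shown to 5 dp, full precision carried).
Each pᵢ ln pᵢ term: 0.04678×(-3.06222)=-0.14326, 0.76608×(-0.26647)=-0.20413, 0.08187×(-2.50261)=-0.20489, 0.01754×(-4.04305)=-0.07093, 0.08772×(-2.43361)=-0.21347.
Sum = -0.83669, so H' = 0.837.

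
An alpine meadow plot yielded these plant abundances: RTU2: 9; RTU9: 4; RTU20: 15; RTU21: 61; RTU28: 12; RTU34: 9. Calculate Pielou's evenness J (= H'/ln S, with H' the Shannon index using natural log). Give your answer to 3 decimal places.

Total N = 9+4+15+61+12+9 = 110, so the proportions are 0.08182, 0.03636, 0.13636, 0.55455, 0.10909, 0.08182 (working shown to 5 dp, full precision carried).
H' = −Σ pᵢ ln pᵢ = −((-0.20481) + (-0.12052) + (-0.27170) + (-0.32696) + (-0.24170) + (-0.20481)) = 1.37050.
With S = 6 species, ln S = 1.79176, so J = 1.37050/1.79176 = 0.76489, i.e. 0.765 to 3 decimal places.

0.765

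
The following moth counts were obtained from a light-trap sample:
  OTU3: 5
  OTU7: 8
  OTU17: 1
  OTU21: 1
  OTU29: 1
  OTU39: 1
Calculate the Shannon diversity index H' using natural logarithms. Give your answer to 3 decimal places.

1.381

Total N = 5+8+1+1+1+1 = 17, so the proportions are 0.29412, 0.47059, 0.05882, 0.05882, 0.05882, 0.05882 (working shown to 5 dp, full precision carried).
Each pᵢ ln pᵢ term: 0.29412×(-1.22378)=-0.35993, 0.47059×(-0.75377)=-0.35472, 0.05882×(-2.83321)=-0.16666, 0.05882×(-2.83321)=-0.16666, 0.05882×(-2.83321)=-0.16666, 0.05882×(-2.83321)=-0.16666.
Sum = -1.38129, so H' = 1.381.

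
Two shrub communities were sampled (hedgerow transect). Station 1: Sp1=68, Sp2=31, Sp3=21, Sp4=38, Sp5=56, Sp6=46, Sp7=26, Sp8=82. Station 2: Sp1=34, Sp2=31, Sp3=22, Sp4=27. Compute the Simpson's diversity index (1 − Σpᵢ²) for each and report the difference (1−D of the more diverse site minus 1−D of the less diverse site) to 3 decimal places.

Station 1: N=368, proportions 0.184783, 0.084239, 0.057065, 0.103261, 0.152174, 0.125, 0.070652, 0.222826, giving 1−D = 0.851415 (working shown to 6 dp, full precision carried).
Station 2: N=114, proportions 0.298246, 0.27193, 0.192982, 0.236842, giving 1−D = 0.743767.
Difference = |0.851415 − 0.743767| = 0.107648, i.e. 0.108 to 3 decimal places.

0.108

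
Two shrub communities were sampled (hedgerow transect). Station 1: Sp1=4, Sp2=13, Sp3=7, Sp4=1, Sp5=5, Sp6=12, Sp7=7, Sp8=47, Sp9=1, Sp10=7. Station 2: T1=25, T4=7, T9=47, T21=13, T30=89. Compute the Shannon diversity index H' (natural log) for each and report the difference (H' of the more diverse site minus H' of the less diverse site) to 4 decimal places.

Station 1: N=104, proportions 0.0384615, 0.125, 0.0673077, 0.0096154, 0.0480769, 0.1153846, 0.0673077, 0.4519231, 0.0096154, 0.0673077, giving H' = 1.7734617 (working shown to 7 dp, full precision carried).
Station 2: N=181, proportions 0.1381215, 0.038674, 0.2596685, 0.0718232, 0.4917127, giving H' = 1.2875402.
Difference = |1.7734617 − 1.2875402| = 0.4859215, i.e. 0.4859 to 4 decimal places.

0.4859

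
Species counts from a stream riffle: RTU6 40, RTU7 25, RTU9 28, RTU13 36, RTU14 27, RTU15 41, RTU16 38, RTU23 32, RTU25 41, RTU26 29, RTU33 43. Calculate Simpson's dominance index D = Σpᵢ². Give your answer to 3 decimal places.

0.094

Total N = 40+25+28+36+27+41+38+32+41+29+43 = 380, so the proportions are 0.10526, 0.06579, 0.07368, 0.09474, 0.07105, 0.10789, 0.1, 0.08421, 0.10789, 0.07632, 0.11316 (working shown to 5 dp, full precision carried).
D = 0.10526² + 0.06579² + 0.07368² + 0.09474² + 0.07105² + 0.10789² + 0.1² + 0.08421² + 0.10789² + 0.07632² + 0.11316² = 0.01108 + 0.00433 + 0.00543 + 0.00898 + 0.00505 + 0.01164 + 0.01000 + 0.00709 + 0.01164 + 0.00582 + 0.01280 = 0.09386.
To 3 decimal places, D = 0.094.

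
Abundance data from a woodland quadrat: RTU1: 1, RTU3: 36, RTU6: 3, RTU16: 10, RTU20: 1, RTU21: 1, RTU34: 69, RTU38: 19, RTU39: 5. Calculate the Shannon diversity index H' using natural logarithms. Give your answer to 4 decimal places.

1.4493

Total N = 1+36+3+10+1+1+69+19+5 = 145, so the proportions are 0.006897, 0.248276, 0.02069, 0.068966, 0.006897, 0.006897, 0.475862, 0.131034, 0.034483 (working shown to 6 dp, full precision carried).
Each pᵢ ln pᵢ term: 0.006897×(-4.976734)=-0.034322, 0.248276×(-1.393215)=-0.345902, 0.02069×(-3.878121)=-0.080237, 0.068966×(-2.674149)=-0.184424, 0.006897×(-4.976734)=-0.034322, 0.006897×(-4.976734)=-0.034322, 0.475862×(-0.742627)=-0.353388, 0.131034×(-2.032295)=-0.266301, 0.034483×(-3.367296)=-0.116114.
Sum = -1.449332, so H' = 1.4493.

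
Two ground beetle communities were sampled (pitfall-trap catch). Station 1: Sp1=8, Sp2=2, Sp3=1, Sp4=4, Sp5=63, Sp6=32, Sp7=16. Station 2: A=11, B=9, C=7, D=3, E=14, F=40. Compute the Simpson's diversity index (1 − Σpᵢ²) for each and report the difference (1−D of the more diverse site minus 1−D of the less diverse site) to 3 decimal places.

0.045

Station 1: N=126, proportions 0.06349, 0.01587, 0.00794, 0.03175, 0.5, 0.25397, 0.12698, giving 1−D = 0.66402 (working shown to 5 dp, full precision carried).
Station 2: N=84, proportions 0.13095, 0.10714, 0.08333, 0.03571, 0.16667, 0.47619, giving 1−D = 0.70862.
Difference = |0.66402 − 0.70862| = 0.04460, i.e. 0.045 to 3 decimal places.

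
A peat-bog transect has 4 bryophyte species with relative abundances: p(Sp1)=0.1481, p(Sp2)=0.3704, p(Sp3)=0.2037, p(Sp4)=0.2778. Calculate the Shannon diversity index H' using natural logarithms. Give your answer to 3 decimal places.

1.331

Each pᵢ ln pᵢ term (working shown to 5 dp, full precision carried): 0.1481×(-1.90987)=-0.28285, 0.3704×(-0.99317)=-0.36787, 0.2037×(-1.59111)=-0.32411, 0.2778×(-1.28085)=-0.35582.
Sum = -1.33065, so H' = 1.331.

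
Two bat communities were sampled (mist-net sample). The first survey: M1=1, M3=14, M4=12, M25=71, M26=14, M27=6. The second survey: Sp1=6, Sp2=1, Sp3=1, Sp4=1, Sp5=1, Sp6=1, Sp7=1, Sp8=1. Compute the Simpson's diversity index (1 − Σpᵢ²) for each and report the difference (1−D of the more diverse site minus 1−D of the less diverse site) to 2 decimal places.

0.15

The first survey: N=118, proportions 0.0085, 0.1186, 0.1017, 0.6017, 0.1186, 0.0508, giving 1−D = 0.5968 (working shown to 4 dp, full precision carried).
The second survey: N=13, proportions 0.4615, 0.0769, 0.0769, 0.0769, 0.0769, 0.0769, 0.0769, 0.0769, giving 1−D = 0.7456.
Difference = |0.5968 − 0.7456| = 0.1488, i.e. 0.15 to 2 decimal places.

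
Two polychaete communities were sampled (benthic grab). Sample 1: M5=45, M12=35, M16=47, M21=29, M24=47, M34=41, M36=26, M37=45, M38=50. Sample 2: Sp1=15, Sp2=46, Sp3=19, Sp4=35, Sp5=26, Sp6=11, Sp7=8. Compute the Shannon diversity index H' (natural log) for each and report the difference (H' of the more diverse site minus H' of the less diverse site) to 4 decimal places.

Sample 1: N=365, proportions 0.123288, 0.09589, 0.128767, 0.079452, 0.128767, 0.112329, 0.071233, 0.123288, 0.136986, giving H' = 2.176143 (working shown to 6 dp, full precision carried).
Sample 2: N=160, proportions 0.09375, 0.2875, 0.11875, 0.21875, 0.1625, 0.06875, 0.05, giving H' = 1.794907.
Difference = |2.176143 − 1.794907| = 0.381236, i.e. 0.3812 to 4 decimal places.

0.3812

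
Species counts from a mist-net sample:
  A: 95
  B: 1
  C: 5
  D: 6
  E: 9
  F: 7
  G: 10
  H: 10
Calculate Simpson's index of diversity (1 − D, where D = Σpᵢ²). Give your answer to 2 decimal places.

Total N = 95+1+5+6+9+7+10+10 = 143, so the proportions are 0.6643, 0.007, 0.035, 0.042, 0.0629, 0.049, 0.0699, 0.0699 (working shown to 4 dp, full precision carried).
D = 0.6643² + 0.007² + 0.035² + 0.042² + 0.0629² + 0.049² + 0.0699² + 0.0699² = 0.4413 + 0.0000 + 0.0012 + 0.0018 + 0.0040 + 0.0024 + 0.0049 + 0.0049 = 0.4605.
So 1 − D = 0.5395, i.e. 0.54 to 2 decimal places.

0.54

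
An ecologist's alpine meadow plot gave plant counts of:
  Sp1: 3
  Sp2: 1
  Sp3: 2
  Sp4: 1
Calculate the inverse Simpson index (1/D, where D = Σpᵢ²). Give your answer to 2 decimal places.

Total N = 3+1+2+1 = 7, so the proportions are 0.428571, 0.142857, 0.285714, 0.142857 (working shown to 6 dp, full precision carried).
D = 0.428571² + 0.142857² + 0.285714² + 0.142857² = 0.183673 + 0.020408 + 0.081633 + 0.020408 = 0.306122.
So 1/D = 3.2667, i.e. 3.27 to 2 decimal places.

3.27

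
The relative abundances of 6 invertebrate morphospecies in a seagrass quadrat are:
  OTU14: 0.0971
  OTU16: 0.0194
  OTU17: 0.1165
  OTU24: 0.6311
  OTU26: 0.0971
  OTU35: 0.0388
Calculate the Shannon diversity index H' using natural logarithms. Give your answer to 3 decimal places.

1.196

Each pᵢ ln pᵢ term (working shown to 5 dp, full precision carried): 0.0971×(-2.33201)=-0.22644, 0.0194×(-3.94248)=-0.07648, 0.1165×(-2.14986)=-0.25046, 0.6311×(-0.46029)=-0.29049, 0.0971×(-2.33201)=-0.22644, 0.0388×(-3.24934)=-0.12607.
Sum = -1.19638, so H' = 1.196.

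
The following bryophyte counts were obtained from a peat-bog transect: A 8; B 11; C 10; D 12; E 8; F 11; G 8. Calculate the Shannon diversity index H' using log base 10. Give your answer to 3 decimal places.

0.839

Total N = 8+11+10+12+8+11+8 = 68, so the proportions are 0.11765, 0.16176, 0.14706, 0.17647, 0.11765, 0.16176, 0.11765 (working shown to 5 dp, full precision carried).
Each pᵢ log₁₀ pᵢ term: 0.11765×(-0.92942)=-0.10934, 0.16176×(-0.79112)=-0.12797, 0.14706×(-0.83251)=-0.12243, 0.17647×(-0.75333)=-0.13294, 0.11765×(-0.92942)=-0.10934, 0.16176×(-0.79112)=-0.12797, 0.11765×(-0.92942)=-0.10934.
Sum = -0.83935, so H' = 0.839.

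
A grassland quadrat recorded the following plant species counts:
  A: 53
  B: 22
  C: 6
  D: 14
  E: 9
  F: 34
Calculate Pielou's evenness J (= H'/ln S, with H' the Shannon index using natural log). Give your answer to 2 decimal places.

0.87

Total N = 53+22+6+14+9+34 = 138, so the proportions are 0.3841, 0.1594, 0.0435, 0.1014, 0.0652, 0.2464 (working shown to 4 dp, full precision carried).
H' = −Σ pᵢ ln pᵢ = −((-0.3675) + (-0.2927) + (-0.1363) + (-0.2321) + (-0.1780) + (-0.3451)) = 1.5519.
With S = 6 species, ln S = 1.7918, so J = 1.5519/1.7918 = 0.8661, i.e. 0.87 to 2 decimal places.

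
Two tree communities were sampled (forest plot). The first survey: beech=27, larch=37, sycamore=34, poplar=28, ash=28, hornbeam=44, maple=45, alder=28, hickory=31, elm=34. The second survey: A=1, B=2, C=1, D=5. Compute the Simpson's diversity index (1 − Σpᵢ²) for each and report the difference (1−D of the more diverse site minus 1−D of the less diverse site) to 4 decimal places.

0.2792

The first survey: N=336, proportions 0.080357, 0.110119, 0.10119, 0.083333, 0.083333, 0.130952, 0.133929, 0.083333, 0.092262, 0.10119, giving 1−D = 0.896507 (working shown to 6 dp, full precision carried).
The second survey: N=9, proportions 0.111111, 0.222222, 0.111111, 0.555556, giving 1−D = 0.617284.
Difference = |0.896507 − 0.617284| = 0.279223, i.e. 0.2792 to 4 decimal places.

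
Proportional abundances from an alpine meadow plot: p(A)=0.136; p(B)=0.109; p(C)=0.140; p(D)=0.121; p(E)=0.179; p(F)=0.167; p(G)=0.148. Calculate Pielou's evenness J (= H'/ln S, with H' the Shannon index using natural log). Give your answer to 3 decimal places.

H' = −Σ pᵢ ln pᵢ = −((-0.27133) + (-0.24159) + (-0.27526) + (-0.25555) + (-0.30795) + (-0.29889) + (-0.28276)) = 1.93332 (working shown to 5 dp, full precision carried).
With S = 7 species, ln S = 1.94591, so J = 1.93332/1.94591 = 0.99353, i.e. 0.994 to 3 decimal places.

0.994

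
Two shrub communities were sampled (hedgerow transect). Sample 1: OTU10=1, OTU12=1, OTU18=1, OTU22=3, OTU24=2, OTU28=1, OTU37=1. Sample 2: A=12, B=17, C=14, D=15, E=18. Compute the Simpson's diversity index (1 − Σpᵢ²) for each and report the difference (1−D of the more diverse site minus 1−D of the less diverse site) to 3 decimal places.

0.024

Sample 1: N=10, proportions 0.1, 0.1, 0.1, 0.3, 0.2, 0.1, 0.1, giving 1−D = 0.82000 (working shown to 5 dp, full precision carried).
Sample 2: N=76, proportions 0.15789, 0.22368, 0.18421, 0.19737, 0.23684, giving 1−D = 0.79605.
Difference = |0.82000 − 0.79605| = 0.02395, i.e. 0.024 to 3 decimal places.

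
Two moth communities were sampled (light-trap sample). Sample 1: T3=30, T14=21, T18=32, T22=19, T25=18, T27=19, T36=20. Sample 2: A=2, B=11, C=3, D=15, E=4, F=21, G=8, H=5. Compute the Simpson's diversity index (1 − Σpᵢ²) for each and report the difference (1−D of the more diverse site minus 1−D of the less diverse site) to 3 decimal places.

Sample 1: N=159, proportions 0.18868, 0.13208, 0.20126, 0.1195, 0.11321, 0.1195, 0.12579, giving 1−D = 0.84925 (working shown to 5 dp, full precision carried).
Sample 2: N=69, proportions 0.02899, 0.15942, 0.04348, 0.21739, 0.05797, 0.30435, 0.11594, 0.07246, giving 1−D = 0.80991.
Difference = |0.84925 − 0.80991| = 0.03934, i.e. 0.039 to 3 decimal places.

0.039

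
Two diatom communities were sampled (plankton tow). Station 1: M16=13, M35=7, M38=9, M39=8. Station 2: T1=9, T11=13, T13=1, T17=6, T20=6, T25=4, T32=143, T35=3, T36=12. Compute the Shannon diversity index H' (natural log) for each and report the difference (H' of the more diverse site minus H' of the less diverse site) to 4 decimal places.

0.2518

Station 1: N=37, proportions 0.351351, 0.189189, 0.243243, 0.216216, giving H' = 1.357505 (working shown to 6 dp, full precision carried).
Station 2: N=197, proportions 0.045685, 0.06599, 0.005076, 0.030457, 0.030457, 0.020305, 0.725888, 0.015228, 0.060914, giving H' = 1.105705.
Difference = |1.357505 − 1.105705| = 0.251800, i.e. 0.2518 to 4 decimal places.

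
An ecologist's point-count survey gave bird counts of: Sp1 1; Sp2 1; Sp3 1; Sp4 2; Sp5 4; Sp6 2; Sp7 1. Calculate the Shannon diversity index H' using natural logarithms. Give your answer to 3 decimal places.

Total N = 1+1+1+2+4+2+1 = 12, so the proportions are 0.08333, 0.08333, 0.08333, 0.16667, 0.33333, 0.16667, 0.08333 (working shown to 5 dp, full precision carried).
Each pᵢ ln pᵢ term: 0.08333×(-2.48491)=-0.20708, 0.08333×(-2.48491)=-0.20708, 0.08333×(-2.48491)=-0.20708, 0.16667×(-1.79176)=-0.29863, 0.33333×(-1.09861)=-0.36620, 0.16667×(-1.79176)=-0.29863, 0.08333×(-2.48491)=-0.20708.
Sum = -1.79176, so H' = 1.792.

1.792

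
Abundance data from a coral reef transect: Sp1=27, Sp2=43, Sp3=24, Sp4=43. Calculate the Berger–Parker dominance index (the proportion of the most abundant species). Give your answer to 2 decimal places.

Total N = 27+43+24+43 = 137, so the proportions are 0.1971, 0.3139, 0.1752, 0.3139 (working shown to 4 dp, full precision carried).
The largest proportion is 0.3139, i.e. d = 0.31 to 2 decimal places.

0.31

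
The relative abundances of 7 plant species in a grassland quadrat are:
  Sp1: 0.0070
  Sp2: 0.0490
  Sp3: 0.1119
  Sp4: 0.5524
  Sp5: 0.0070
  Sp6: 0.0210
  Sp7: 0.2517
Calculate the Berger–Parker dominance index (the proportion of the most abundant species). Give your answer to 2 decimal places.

0.55

The largest proportion is 0.5524, i.e. d = 0.55 to 2 decimal places.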